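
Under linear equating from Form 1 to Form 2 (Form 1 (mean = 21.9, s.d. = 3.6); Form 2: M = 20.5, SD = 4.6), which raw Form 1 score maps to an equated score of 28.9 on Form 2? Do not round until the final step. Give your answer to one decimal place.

28.5

Invert y = (SD_Y/SD_X)(x − M_X) + M_Y:
x = (SD_X/SD_Y)(y − M_Y) + M_X = (3.6/4.6)(28.9 − 20.5) + 21.9
x = 0.782609 × 8.400 + 21.9 = 28.5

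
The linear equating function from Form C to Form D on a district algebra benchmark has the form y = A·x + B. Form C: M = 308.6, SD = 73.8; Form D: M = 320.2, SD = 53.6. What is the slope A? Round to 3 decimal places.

A = SD_Y / SD_X = 53.6 / 73.8 = 0.726

0.726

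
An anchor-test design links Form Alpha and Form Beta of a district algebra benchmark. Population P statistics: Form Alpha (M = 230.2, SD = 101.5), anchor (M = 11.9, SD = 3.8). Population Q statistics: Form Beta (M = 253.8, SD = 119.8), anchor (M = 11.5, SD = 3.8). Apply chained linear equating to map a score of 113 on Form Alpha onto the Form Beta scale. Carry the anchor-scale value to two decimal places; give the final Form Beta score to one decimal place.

Form Alpha → anchor (Population P): v = (3.8/101.5)(113 − 230.2) + 11.9 = 7.51
anchor → Form Beta (Population Q): y = (119.8/3.8)(7.51 − 11.5) + 253.8 = 128.0

128.0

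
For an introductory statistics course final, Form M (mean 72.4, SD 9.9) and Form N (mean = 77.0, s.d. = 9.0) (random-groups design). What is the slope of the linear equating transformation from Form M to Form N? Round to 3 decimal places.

A = SD_Y / SD_X = 9.0 / 9.9 = 0.909

0.909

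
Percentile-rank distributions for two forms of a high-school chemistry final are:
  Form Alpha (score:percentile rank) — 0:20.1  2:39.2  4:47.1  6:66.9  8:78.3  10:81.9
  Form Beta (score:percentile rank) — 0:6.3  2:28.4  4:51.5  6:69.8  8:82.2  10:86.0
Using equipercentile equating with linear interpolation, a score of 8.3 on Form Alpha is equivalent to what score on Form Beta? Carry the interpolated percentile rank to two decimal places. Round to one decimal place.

7.5

PR of 8.3 on Form Alpha: 78.3 + (8.3 − 8)/(10 − 8) × (81.9 − 78.3) = 78.84
On Form Beta, PR 78.84 falls between score 6 (PR 69.8) and 8 (PR 82.2).
Interpolate: 6 + (78.84 − 69.8)/(82.2 − 69.8) × (8 − 6) = 7.5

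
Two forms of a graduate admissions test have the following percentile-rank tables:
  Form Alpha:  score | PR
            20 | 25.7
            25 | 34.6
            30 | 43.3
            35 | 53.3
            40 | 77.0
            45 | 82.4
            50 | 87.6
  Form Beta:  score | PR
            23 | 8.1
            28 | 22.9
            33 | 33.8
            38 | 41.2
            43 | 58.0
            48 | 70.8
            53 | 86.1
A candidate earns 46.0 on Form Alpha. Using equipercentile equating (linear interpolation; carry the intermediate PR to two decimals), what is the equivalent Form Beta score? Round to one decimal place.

52.1

PR of 46.0 on Form Alpha: 82.4 + (46.0 − 45)/(50 − 45) × (87.6 − 82.4) = 83.44
On Form Beta, PR 83.44 falls between score 48 (PR 70.8) and 53 (PR 86.1).
Interpolate: 48 + (83.44 − 70.8)/(86.1 − 70.8) × (53 − 48) = 52.1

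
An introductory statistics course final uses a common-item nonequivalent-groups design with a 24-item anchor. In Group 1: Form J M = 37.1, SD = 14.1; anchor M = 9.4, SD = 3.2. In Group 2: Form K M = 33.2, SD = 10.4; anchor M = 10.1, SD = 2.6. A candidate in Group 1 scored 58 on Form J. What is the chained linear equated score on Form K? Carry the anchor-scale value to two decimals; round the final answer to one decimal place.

Form J → anchor (Group 1): v = (3.2/14.1)(58 − 37.1) + 9.4 = 14.14
anchor → Form K (Group 2): y = (10.4/2.6)(14.14 − 10.1) + 33.2 = 49.4

49.4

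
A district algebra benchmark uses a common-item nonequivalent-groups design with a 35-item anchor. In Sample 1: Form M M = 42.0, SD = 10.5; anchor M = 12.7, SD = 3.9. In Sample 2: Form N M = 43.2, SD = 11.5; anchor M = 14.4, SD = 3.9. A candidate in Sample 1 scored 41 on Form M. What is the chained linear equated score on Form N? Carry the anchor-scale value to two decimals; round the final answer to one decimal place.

Form M → anchor (Sample 1): v = (3.9/10.5)(41 − 42.0) + 12.7 = 12.33
anchor → Form N (Sample 2): y = (11.5/3.9)(12.33 − 14.4) + 43.2 = 37.1

37.1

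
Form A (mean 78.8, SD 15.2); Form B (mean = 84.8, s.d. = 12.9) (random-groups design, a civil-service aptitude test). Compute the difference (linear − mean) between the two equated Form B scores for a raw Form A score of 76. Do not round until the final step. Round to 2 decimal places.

Mean-equated: 76 + (84.8 − 78.8) = 82.00
Linear-equated: (12.9/15.2)(76 − 78.8) + 84.8 = 82.424
Difference = 82.424 − 82.00 = 0.42

0.42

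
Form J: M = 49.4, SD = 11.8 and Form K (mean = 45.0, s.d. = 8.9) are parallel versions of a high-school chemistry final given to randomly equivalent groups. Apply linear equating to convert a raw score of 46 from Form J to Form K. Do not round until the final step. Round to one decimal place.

Linear equating: y = (SD_Y/SD_X)(x − M_X) + M_Y
y = (8.9/11.8)(46 − 49.4) + 45.0
y = 0.754237 × -3.4 + 45.0 = -2.5644 + 45.0 = 42.4

42.4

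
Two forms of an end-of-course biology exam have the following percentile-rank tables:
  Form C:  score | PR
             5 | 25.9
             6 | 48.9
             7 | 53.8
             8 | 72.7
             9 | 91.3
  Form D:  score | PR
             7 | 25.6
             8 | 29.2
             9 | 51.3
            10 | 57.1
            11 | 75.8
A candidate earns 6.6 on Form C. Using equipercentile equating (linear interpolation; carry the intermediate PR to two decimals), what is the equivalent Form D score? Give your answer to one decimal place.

PR of 6.6 on Form C: 48.9 + (6.6 − 6)/(7 − 6) × (53.8 − 48.9) = 51.84
On Form D, PR 51.84 falls between score 9 (PR 51.3) and 10 (PR 57.1).
Interpolate: 9 + (51.84 − 51.3)/(57.1 − 51.3) × (10 − 9) = 9.1

9.1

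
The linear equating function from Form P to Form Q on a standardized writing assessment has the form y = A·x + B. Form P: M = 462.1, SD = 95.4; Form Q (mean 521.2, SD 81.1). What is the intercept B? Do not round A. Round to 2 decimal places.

A = SD_Y / SD_X = 81.1 / 95.4 = 0.850105
B = M_Y − A·M_X = 521.2 − 0.850105 × 462.1 = 128.37

128.37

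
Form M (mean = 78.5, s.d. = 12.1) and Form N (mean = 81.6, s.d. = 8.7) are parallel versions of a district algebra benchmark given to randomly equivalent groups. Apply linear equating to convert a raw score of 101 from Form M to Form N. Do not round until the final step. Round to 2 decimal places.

Linear equating: y = (SD_Y/SD_X)(x − M_X) + M_Y
y = (8.7/12.1)(101 − 78.5) + 81.6
y = 0.719008 × 22.5 + 81.6 = 16.1777 + 81.6 = 97.78

97.78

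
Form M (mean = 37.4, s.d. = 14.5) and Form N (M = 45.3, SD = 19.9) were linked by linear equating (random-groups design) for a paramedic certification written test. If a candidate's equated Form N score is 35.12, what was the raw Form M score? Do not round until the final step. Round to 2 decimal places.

29.98

Invert y = (SD_Y/SD_X)(x − M_X) + M_Y:
x = (SD_X/SD_Y)(y − M_Y) + M_X = (14.5/19.9)(35.12 − 45.3) + 37.4
x = 0.728643 × -10.180 + 37.4 = 29.98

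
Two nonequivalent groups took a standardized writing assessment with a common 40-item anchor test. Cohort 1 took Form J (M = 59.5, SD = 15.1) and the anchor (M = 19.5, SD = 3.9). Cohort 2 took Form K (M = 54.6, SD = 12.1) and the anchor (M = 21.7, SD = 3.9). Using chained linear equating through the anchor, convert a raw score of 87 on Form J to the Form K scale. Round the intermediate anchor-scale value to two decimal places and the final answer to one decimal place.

Form J → anchor (Cohort 1): v = (3.9/15.1)(87 − 59.5) + 19.5 = 26.60
anchor → Form K (Cohort 2): y = (12.1/3.9)(26.60 − 21.7) + 54.6 = 69.8

69.8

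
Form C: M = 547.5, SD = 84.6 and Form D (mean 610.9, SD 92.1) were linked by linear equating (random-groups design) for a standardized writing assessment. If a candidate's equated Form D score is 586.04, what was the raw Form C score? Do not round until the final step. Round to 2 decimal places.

Invert y = (SD_Y/SD_X)(x − M_X) + M_Y:
x = (SD_X/SD_Y)(y − M_Y) + M_X = (84.6/92.1)(586.04 − 610.9) + 547.5
x = 0.918567 × -24.860 + 547.5 = 524.66

524.66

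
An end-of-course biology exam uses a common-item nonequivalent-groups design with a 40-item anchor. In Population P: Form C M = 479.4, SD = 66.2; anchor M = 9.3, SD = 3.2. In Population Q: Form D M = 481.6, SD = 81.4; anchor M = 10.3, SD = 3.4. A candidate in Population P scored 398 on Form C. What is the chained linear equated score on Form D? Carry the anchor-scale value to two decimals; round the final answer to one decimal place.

363.6

Form C → anchor (Population P): v = (3.2/66.2)(398 − 479.4) + 9.3 = 5.37
anchor → Form D (Population Q): y = (81.4/3.4)(5.37 − 10.3) + 481.6 = 363.6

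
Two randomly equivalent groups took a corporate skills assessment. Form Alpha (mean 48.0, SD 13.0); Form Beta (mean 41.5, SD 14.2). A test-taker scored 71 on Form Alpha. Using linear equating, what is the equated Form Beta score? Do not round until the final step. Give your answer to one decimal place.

66.6

Linear equating: y = (SD_Y/SD_X)(x − M_X) + M_Y
y = (14.2/13.0)(71 − 48.0) + 41.5
y = 1.092308 × 23.0 + 41.5 = 25.1231 + 41.5 = 66.6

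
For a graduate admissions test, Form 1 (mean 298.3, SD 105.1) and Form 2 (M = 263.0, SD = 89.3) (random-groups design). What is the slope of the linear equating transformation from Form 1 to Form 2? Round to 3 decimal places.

0.850

A = SD_Y / SD_X = 89.3 / 105.1 = 0.850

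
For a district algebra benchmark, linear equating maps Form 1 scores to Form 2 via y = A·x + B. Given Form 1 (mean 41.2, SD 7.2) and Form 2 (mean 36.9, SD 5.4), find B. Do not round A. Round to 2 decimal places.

A = SD_Y / SD_X = 5.4 / 7.2 = 0.750000
B = M_Y − A·M_X = 36.9 − 0.750000 × 41.2 = 6.00

6.00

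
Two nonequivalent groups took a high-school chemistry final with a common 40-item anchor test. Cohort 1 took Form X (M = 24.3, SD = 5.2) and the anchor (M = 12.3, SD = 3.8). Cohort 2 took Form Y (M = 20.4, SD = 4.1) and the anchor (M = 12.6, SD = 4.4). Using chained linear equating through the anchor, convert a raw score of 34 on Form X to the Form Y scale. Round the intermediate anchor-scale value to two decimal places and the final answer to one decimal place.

26.7

Form X → anchor (Cohort 1): v = (3.8/5.2)(34 − 24.3) + 12.3 = 19.39
anchor → Form Y (Cohort 2): y = (4.1/4.4)(19.39 − 12.6) + 20.4 = 26.7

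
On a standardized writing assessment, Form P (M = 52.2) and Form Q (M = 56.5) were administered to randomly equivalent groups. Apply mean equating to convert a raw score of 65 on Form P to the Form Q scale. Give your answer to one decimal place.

Mean equating: y = x + (M_Y − M_X) = 65 + (56.5 − 52.2) = 69.3

69.3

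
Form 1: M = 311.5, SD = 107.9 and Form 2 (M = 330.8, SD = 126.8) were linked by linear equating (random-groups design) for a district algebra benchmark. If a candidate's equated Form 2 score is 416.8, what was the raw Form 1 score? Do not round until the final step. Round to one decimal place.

384.7

Invert y = (SD_Y/SD_X)(x − M_X) + M_Y:
x = (SD_X/SD_Y)(y − M_Y) + M_X = (107.9/126.8)(416.8 − 330.8) + 311.5
x = 0.850946 × 86.000 + 311.5 = 384.7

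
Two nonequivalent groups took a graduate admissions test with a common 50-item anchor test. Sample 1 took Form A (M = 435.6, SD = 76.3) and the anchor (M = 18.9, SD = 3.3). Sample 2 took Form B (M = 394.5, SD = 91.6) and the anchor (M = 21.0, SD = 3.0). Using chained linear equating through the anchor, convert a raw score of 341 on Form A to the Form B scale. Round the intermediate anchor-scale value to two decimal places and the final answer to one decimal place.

Form A → anchor (Sample 1): v = (3.3/76.3)(341 − 435.6) + 18.9 = 14.81
anchor → Form B (Sample 2): y = (91.6/3.0)(14.81 − 21.0) + 394.5 = 205.5

205.5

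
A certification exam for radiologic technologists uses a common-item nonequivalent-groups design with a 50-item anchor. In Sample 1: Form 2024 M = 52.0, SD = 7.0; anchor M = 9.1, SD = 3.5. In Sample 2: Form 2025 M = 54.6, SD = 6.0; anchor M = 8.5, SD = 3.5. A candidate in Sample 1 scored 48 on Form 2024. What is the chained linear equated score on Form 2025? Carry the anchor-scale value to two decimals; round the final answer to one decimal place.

Form 2024 → anchor (Sample 1): v = (3.5/7.0)(48 − 52.0) + 9.1 = 7.10
anchor → Form 2025 (Sample 2): y = (6.0/3.5)(7.10 − 8.5) + 54.6 = 52.2

52.2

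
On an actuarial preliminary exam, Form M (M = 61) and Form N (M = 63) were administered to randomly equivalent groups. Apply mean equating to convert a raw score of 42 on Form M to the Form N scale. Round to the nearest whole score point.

Mean equating: y = x + (M_Y − M_X) = 42 + (63 − 61) = 44

44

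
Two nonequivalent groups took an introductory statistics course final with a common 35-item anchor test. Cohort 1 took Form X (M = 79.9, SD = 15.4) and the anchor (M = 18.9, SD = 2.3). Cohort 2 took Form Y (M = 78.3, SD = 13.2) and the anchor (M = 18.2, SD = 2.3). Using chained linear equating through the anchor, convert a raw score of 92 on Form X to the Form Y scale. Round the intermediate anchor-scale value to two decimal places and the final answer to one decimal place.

Form X → anchor (Cohort 1): v = (2.3/15.4)(92 − 79.9) + 18.9 = 20.71
anchor → Form Y (Cohort 2): y = (13.2/2.3)(20.71 − 18.2) + 78.3 = 92.7

92.7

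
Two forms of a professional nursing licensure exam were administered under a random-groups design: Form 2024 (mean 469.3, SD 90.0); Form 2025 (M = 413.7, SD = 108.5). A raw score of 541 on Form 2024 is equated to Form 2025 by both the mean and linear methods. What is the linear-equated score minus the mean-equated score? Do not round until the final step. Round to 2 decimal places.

Mean-equated: 541 + (413.7 − 469.3) = 485.40
Linear-equated: (108.5/90.0)(541 − 469.3) + 413.7 = 500.138
Difference = 500.138 − 485.40 = 14.74

14.74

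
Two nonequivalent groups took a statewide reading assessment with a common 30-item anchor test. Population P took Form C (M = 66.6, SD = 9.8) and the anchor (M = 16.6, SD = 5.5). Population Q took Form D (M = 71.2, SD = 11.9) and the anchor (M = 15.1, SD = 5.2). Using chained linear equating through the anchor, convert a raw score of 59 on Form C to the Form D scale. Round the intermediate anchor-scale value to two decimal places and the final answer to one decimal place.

64.9

Form C → anchor (Population P): v = (5.5/9.8)(59 − 66.6) + 16.6 = 12.33
anchor → Form D (Population Q): y = (11.9/5.2)(12.33 − 15.1) + 71.2 = 64.9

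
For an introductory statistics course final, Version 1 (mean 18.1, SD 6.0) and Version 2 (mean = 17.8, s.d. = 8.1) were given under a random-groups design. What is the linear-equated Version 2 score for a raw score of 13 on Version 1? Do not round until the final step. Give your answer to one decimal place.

Linear equating: y = (SD_Y/SD_X)(x − M_X) + M_Y
y = (8.1/6.0)(13 − 18.1) + 17.8
y = 1.350000 × -5.1 + 17.8 = -6.8850 + 17.8 = 10.9

10.9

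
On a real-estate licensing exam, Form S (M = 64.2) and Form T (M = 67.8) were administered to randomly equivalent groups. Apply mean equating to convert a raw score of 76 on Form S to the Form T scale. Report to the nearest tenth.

Mean equating: y = x + (M_Y − M_X) = 76 + (67.8 − 64.2) = 79.6

79.6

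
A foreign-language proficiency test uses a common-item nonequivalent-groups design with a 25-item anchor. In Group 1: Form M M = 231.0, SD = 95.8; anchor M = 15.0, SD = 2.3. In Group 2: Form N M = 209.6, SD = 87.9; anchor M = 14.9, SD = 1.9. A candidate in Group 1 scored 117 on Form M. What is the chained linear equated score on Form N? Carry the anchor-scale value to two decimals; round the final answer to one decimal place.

Form M → anchor (Group 1): v = (2.3/95.8)(117 − 231.0) + 15.0 = 12.26
anchor → Form N (Group 2): y = (87.9/1.9)(12.26 − 14.9) + 209.6 = 87.5

87.5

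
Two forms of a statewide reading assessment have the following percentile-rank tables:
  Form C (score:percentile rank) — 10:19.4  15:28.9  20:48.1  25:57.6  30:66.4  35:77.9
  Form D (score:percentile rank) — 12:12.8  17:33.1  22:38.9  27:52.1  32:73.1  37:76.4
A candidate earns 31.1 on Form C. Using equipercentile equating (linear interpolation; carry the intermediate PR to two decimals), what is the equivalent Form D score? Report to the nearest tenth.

PR of 31.1 on Form C: 66.4 + (31.1 − 30)/(35 − 30) × (77.9 − 66.4) = 68.93
On Form D, PR 68.93 falls between score 27 (PR 52.1) and 32 (PR 73.1).
Interpolate: 27 + (68.93 − 52.1)/(73.1 − 52.1) × (32 − 27) = 31.0

31.0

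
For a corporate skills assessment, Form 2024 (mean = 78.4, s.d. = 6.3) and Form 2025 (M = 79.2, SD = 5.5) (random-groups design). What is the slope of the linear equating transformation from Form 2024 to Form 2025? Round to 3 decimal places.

0.873

A = SD_Y / SD_X = 5.5 / 6.3 = 0.873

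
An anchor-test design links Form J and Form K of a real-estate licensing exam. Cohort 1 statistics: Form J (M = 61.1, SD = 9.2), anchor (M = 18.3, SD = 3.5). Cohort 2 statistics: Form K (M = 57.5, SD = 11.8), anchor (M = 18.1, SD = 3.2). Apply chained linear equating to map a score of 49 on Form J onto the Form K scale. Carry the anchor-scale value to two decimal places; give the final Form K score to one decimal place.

Form J → anchor (Cohort 1): v = (3.5/9.2)(49 − 61.1) + 18.3 = 13.70
anchor → Form K (Cohort 2): y = (11.8/3.2)(13.70 − 18.1) + 57.5 = 41.3

41.3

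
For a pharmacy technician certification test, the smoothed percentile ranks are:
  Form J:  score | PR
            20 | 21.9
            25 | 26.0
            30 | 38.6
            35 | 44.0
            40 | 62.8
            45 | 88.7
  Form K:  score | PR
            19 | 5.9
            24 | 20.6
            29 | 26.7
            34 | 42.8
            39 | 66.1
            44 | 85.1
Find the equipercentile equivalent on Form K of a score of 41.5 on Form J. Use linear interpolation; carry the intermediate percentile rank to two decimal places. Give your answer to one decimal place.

PR of 41.5 on Form J: 62.8 + (41.5 − 40)/(45 − 40) × (88.7 − 62.8) = 70.57
On Form K, PR 70.57 falls between score 39 (PR 66.1) and 44 (PR 85.1).
Interpolate: 39 + (70.57 − 66.1)/(85.1 − 66.1) × (44 − 39) = 40.2

40.2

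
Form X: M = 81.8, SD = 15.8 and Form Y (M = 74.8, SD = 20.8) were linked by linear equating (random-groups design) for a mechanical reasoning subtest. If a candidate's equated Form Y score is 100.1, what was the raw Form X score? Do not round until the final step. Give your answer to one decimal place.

101.0

Invert y = (SD_Y/SD_X)(x − M_X) + M_Y:
x = (SD_X/SD_Y)(y − M_Y) + M_X = (15.8/20.8)(100.1 − 74.8) + 81.8
x = 0.759615 × 25.300 + 81.8 = 101.0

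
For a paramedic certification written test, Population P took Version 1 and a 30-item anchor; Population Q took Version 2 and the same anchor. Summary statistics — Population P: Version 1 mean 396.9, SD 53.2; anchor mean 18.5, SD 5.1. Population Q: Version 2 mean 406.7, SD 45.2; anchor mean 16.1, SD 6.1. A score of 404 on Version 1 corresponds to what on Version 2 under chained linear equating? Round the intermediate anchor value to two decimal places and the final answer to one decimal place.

429.5

Version 1 → anchor (Population P): v = (5.1/53.2)(404 − 396.9) + 18.5 = 19.18
anchor → Version 2 (Population Q): y = (45.2/6.1)(19.18 − 16.1) + 406.7 = 429.5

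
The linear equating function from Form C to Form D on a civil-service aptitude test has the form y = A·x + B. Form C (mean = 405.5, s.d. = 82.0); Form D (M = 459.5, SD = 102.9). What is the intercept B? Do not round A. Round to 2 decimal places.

-49.35

A = SD_Y / SD_X = 102.9 / 82.0 = 1.254878
B = M_Y − A·M_X = 459.5 − 1.254878 × 405.5 = -49.35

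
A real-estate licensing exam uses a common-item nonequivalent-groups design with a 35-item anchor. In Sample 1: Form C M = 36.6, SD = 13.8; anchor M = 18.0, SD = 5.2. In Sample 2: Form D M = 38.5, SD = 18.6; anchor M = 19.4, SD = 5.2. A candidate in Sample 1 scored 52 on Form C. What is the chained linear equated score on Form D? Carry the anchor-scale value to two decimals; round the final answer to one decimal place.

Form C → anchor (Sample 1): v = (5.2/13.8)(52 − 36.6) + 18.0 = 23.80
anchor → Form D (Sample 2): y = (18.6/5.2)(23.80 − 19.4) + 38.5 = 54.2

54.2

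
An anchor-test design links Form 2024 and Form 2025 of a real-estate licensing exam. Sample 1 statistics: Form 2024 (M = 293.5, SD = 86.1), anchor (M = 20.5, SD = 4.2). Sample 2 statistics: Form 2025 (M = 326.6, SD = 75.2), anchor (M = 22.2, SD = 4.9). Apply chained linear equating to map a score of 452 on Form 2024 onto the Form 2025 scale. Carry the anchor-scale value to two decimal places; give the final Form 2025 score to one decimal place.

Form 2024 → anchor (Sample 1): v = (4.2/86.1)(452 − 293.5) + 20.5 = 28.23
anchor → Form 2025 (Sample 2): y = (75.2/4.9)(28.23 − 22.2) + 326.6 = 419.1

419.1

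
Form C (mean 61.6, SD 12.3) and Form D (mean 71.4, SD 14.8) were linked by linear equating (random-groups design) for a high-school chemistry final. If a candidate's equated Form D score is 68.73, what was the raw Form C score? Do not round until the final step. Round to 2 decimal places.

Invert y = (SD_Y/SD_X)(x − M_X) + M_Y:
x = (SD_X/SD_Y)(y − M_Y) + M_X = (12.3/14.8)(68.73 − 71.4) + 61.6
x = 0.831081 × -2.670 + 61.6 = 59.38

59.38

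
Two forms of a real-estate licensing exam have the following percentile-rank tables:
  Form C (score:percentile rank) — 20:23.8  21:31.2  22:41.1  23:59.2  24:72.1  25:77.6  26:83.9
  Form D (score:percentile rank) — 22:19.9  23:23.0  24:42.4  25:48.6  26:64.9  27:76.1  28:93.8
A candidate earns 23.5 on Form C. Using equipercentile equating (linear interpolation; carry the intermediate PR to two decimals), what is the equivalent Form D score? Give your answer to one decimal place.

PR of 23.5 on Form C: 59.2 + (23.5 − 23)/(24 − 23) × (72.1 − 59.2) = 65.65
On Form D, PR 65.65 falls between score 26 (PR 64.9) and 27 (PR 76.1).
Interpolate: 26 + (65.65 − 64.9)/(76.1 − 64.9) × (27 − 26) = 26.1

26.1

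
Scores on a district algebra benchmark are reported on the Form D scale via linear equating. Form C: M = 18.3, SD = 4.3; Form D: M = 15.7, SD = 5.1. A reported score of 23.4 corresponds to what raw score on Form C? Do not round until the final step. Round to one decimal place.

Invert y = (SD_Y/SD_X)(x − M_X) + M_Y:
x = (SD_X/SD_Y)(y − M_Y) + M_X = (4.3/5.1)(23.4 − 15.7) + 18.3
x = 0.843137 × 7.700 + 18.3 = 24.8

24.8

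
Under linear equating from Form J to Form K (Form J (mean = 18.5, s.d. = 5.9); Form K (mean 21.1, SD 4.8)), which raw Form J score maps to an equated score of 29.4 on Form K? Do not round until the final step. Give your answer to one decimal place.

28.7

Invert y = (SD_Y/SD_X)(x − M_X) + M_Y:
x = (SD_X/SD_Y)(y − M_Y) + M_X = (5.9/4.8)(29.4 − 21.1) + 18.5
x = 1.229167 × 8.300 + 18.5 = 28.7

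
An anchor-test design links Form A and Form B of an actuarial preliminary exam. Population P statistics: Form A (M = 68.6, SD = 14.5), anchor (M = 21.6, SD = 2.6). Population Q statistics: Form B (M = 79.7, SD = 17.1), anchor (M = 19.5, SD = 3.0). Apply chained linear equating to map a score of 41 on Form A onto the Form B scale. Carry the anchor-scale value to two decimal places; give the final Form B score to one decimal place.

Form A → anchor (Population P): v = (2.6/14.5)(41 − 68.6) + 21.6 = 16.65
anchor → Form B (Population Q): y = (17.1/3.0)(16.65 − 19.5) + 79.7 = 63.5

63.5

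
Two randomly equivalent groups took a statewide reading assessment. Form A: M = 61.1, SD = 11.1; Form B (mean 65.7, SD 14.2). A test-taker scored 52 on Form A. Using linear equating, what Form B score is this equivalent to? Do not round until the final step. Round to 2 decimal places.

54.06

Linear equating: y = (SD_Y/SD_X)(x − M_X) + M_Y
y = (14.2/11.1)(52 − 61.1) + 65.7
y = 1.279279 × -9.1 + 65.7 = -11.6414 + 65.7 = 54.06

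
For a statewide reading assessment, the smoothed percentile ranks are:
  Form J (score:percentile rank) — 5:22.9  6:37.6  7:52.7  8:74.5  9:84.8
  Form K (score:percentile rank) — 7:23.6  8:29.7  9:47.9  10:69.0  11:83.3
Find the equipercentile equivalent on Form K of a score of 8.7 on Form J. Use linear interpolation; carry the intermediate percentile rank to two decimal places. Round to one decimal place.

PR of 8.7 on Form J: 74.5 + (8.7 − 8)/(9 − 8) × (84.8 − 74.5) = 81.71
On Form K, PR 81.71 falls between score 10 (PR 69.0) and 11 (PR 83.3).
Interpolate: 10 + (81.71 − 69.0)/(83.3 − 69.0) × (11 − 10) = 10.9

10.9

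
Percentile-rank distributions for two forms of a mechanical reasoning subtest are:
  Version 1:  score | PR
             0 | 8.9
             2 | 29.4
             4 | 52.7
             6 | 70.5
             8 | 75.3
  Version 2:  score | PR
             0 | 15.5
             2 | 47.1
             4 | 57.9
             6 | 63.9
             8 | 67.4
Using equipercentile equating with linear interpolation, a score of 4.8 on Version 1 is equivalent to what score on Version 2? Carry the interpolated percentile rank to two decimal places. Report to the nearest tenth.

4.6

PR of 4.8 on Version 1: 52.7 + (4.8 − 4)/(6 − 4) × (70.5 − 52.7) = 59.82
On Version 2, PR 59.82 falls between score 4 (PR 57.9) and 6 (PR 63.9).
Interpolate: 4 + (59.82 − 57.9)/(63.9 − 57.9) × (6 − 4) = 4.6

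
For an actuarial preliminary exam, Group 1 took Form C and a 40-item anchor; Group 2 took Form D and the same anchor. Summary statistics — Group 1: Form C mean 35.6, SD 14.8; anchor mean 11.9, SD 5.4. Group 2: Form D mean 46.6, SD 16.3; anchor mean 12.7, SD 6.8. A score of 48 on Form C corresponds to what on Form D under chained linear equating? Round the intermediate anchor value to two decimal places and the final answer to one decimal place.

Form C → anchor (Group 1): v = (5.4/14.8)(48 − 35.6) + 11.9 = 16.42
anchor → Form D (Group 2): y = (16.3/6.8)(16.42 − 12.7) + 46.6 = 55.5

55.5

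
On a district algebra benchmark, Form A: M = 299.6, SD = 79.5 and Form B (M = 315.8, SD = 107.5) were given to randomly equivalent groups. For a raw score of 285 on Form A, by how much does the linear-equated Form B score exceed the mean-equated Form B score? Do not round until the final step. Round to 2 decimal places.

-5.14

Mean-equated: 285 + (315.8 − 299.6) = 301.20
Linear-equated: (107.5/79.5)(285 − 299.6) + 315.8 = 296.058
Difference = 296.058 − 301.20 = -5.14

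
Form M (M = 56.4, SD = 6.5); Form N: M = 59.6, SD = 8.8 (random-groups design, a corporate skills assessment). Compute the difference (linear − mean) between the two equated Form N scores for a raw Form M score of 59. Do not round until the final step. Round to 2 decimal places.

Mean-equated: 59 + (59.6 − 56.4) = 62.20
Linear-equated: (8.8/6.5)(59 − 56.4) + 59.6 = 63.120
Difference = 63.120 − 62.20 = 0.92

0.92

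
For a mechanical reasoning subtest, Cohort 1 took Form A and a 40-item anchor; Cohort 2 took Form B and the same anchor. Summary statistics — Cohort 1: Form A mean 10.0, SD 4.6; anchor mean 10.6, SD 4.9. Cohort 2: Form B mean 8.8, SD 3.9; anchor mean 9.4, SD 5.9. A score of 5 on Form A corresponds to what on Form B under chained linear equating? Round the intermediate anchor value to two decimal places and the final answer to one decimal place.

Form A → anchor (Cohort 1): v = (4.9/4.6)(5 − 10.0) + 10.6 = 5.27
anchor → Form B (Cohort 2): y = (3.9/5.9)(5.27 − 9.4) + 8.8 = 6.1

6.1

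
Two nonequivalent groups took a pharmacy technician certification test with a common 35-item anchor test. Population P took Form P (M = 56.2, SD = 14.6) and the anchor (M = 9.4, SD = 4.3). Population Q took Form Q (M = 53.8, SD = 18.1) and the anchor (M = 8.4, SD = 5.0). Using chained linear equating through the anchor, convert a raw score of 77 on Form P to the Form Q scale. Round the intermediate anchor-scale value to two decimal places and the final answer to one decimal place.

79.6

Form P → anchor (Population P): v = (4.3/14.6)(77 − 56.2) + 9.4 = 15.53
anchor → Form Q (Population Q): y = (18.1/5.0)(15.53 − 8.4) + 53.8 = 79.6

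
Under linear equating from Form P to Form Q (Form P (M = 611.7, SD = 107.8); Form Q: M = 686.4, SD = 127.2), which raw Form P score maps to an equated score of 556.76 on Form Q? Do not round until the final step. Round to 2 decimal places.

Invert y = (SD_Y/SD_X)(x − M_X) + M_Y:
x = (SD_X/SD_Y)(y − M_Y) + M_X = (107.8/127.2)(556.76 − 686.4) + 611.7
x = 0.847484 × -129.640 + 611.7 = 501.83

501.83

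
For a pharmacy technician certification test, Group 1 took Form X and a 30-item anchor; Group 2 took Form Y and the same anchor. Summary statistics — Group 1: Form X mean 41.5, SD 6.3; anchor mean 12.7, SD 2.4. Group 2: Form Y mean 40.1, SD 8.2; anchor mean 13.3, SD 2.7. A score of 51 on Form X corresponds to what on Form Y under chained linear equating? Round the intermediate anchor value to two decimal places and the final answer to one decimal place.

Form X → anchor (Group 1): v = (2.4/6.3)(51 − 41.5) + 12.7 = 16.32
anchor → Form Y (Group 2): y = (8.2/2.7)(16.32 − 13.3) + 40.1 = 49.3

49.3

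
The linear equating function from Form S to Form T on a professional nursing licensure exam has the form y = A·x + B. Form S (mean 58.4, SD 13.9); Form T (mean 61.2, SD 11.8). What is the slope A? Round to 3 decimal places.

0.849

A = SD_Y / SD_X = 11.8 / 13.9 = 0.849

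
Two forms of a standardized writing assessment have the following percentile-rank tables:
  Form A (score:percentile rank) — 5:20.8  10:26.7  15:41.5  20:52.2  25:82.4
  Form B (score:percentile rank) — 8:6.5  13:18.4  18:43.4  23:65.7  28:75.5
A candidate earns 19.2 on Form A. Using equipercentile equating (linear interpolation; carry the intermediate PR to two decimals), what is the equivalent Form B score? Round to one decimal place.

PR of 19.2 on Form A: 41.5 + (19.2 − 15)/(20 − 15) × (52.2 − 41.5) = 50.49
On Form B, PR 50.49 falls between score 18 (PR 43.4) and 23 (PR 65.7).
Interpolate: 18 + (50.49 − 43.4)/(65.7 − 43.4) × (23 − 18) = 19.6

19.6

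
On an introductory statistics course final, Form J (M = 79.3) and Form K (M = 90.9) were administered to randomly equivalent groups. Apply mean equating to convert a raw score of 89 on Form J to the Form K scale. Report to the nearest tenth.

Mean equating: y = x + (M_Y − M_X) = 89 + (90.9 − 79.3) = 100.6

100.6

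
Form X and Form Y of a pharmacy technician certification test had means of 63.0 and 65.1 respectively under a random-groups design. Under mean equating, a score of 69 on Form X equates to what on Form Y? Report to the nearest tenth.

71.1

Mean equating: y = x + (M_Y − M_X) = 69 + (65.1 − 63.0) = 71.1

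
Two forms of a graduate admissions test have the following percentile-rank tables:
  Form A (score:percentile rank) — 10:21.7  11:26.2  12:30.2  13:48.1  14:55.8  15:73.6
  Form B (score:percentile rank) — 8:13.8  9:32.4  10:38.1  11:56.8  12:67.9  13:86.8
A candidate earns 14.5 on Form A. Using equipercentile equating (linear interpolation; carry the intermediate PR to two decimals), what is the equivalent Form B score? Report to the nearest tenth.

11.7

PR of 14.5 on Form A: 55.8 + (14.5 − 14)/(15 − 14) × (73.6 − 55.8) = 64.70
On Form B, PR 64.70 falls between score 11 (PR 56.8) and 12 (PR 67.9).
Interpolate: 11 + (64.70 − 56.8)/(67.9 − 56.8) × (12 − 11) = 11.7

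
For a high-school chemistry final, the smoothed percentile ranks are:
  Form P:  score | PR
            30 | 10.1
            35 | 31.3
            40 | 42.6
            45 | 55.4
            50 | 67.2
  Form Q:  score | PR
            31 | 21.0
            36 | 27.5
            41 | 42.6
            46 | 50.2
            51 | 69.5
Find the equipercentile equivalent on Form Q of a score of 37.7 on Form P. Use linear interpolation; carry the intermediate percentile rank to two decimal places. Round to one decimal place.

PR of 37.7 on Form P: 31.3 + (37.7 − 35)/(40 − 35) × (42.6 − 31.3) = 37.40
On Form Q, PR 37.40 falls between score 36 (PR 27.5) and 41 (PR 42.6).
Interpolate: 36 + (37.40 − 27.5)/(42.6 − 27.5) × (41 − 36) = 39.3

39.3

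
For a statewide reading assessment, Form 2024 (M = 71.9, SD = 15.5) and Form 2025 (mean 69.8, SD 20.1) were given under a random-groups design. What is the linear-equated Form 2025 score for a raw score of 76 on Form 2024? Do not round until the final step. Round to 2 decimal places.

75.12

Linear equating: y = (SD_Y/SD_X)(x − M_X) + M_Y
y = (20.1/15.5)(76 − 71.9) + 69.8
y = 1.296774 × 4.1 + 69.8 = 5.3168 + 69.8 = 75.12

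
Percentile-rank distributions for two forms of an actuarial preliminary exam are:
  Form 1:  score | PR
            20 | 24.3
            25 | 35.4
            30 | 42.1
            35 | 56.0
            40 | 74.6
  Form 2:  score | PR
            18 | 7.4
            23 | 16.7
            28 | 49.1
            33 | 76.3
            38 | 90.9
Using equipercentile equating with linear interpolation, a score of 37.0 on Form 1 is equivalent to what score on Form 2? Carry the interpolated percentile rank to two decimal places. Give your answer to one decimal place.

PR of 37.0 on Form 1: 56.0 + (37.0 − 35)/(40 − 35) × (74.6 − 56.0) = 63.44
On Form 2, PR 63.44 falls between score 28 (PR 49.1) and 33 (PR 76.3).
Interpolate: 28 + (63.44 − 49.1)/(76.3 − 49.1) × (33 − 28) = 30.6

30.6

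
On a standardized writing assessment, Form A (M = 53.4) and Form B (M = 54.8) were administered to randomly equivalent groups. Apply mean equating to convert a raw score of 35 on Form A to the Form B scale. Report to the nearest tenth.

36.4

Mean equating: y = x + (M_Y − M_X) = 35 + (54.8 − 53.4) = 36.4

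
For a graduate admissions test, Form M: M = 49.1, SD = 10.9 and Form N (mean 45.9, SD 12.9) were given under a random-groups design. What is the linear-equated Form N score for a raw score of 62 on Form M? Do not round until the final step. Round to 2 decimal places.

61.17

Linear equating: y = (SD_Y/SD_X)(x − M_X) + M_Y
y = (12.9/10.9)(62 − 49.1) + 45.9
y = 1.183486 × 12.9 + 45.9 = 15.2670 + 45.9 = 61.17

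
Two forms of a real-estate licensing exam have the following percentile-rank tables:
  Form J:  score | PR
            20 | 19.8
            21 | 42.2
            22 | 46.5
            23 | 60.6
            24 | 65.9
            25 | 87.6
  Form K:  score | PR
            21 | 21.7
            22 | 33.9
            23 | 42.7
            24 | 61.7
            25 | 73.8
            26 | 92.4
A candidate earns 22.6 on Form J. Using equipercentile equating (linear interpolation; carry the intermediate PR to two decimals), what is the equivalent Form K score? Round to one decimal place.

PR of 22.6 on Form J: 46.5 + (22.6 − 22)/(23 − 22) × (60.6 − 46.5) = 54.96
On Form K, PR 54.96 falls between score 23 (PR 42.7) and 24 (PR 61.7).
Interpolate: 23 + (54.96 − 42.7)/(61.7 − 42.7) × (24 − 23) = 23.6

23.6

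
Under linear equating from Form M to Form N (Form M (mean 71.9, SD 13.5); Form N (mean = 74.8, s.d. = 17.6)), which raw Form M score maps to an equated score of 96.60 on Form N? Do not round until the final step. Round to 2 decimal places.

88.62

Invert y = (SD_Y/SD_X)(x − M_X) + M_Y:
x = (SD_X/SD_Y)(y − M_Y) + M_X = (13.5/17.6)(96.60 − 74.8) + 71.9
x = 0.767045 × 21.800 + 71.9 = 88.62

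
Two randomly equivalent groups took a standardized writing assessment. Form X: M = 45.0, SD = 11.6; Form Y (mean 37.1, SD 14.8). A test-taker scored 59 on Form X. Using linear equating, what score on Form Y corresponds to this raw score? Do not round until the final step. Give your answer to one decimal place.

55.0

Linear equating: y = (SD_Y/SD_X)(x − M_X) + M_Y
y = (14.8/11.6)(59 − 45.0) + 37.1
y = 1.275862 × 14.0 + 37.1 = 17.8621 + 37.1 = 55.0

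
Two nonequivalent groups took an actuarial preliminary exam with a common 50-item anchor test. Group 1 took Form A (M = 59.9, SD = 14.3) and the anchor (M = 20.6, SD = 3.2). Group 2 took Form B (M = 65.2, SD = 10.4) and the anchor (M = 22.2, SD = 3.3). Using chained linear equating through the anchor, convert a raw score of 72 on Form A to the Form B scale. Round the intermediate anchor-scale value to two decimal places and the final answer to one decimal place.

68.7

Form A → anchor (Group 1): v = (3.2/14.3)(72 − 59.9) + 20.6 = 23.31
anchor → Form B (Group 2): y = (10.4/3.3)(23.31 − 22.2) + 65.2 = 68.7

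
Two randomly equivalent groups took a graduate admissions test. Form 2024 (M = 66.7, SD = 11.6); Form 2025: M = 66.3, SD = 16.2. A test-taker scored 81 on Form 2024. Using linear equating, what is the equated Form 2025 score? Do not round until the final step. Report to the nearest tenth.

Linear equating: y = (SD_Y/SD_X)(x − M_X) + M_Y
y = (16.2/11.6)(81 − 66.7) + 66.3
y = 1.396552 × 14.3 + 66.3 = 19.9707 + 66.3 = 86.3

86.3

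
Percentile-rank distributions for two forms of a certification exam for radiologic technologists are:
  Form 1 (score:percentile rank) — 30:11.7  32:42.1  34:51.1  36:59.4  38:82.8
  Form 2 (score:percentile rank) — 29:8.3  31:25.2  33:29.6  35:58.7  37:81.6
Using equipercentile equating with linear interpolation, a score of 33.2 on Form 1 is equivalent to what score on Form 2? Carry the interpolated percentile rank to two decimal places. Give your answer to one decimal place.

PR of 33.2 on Form 1: 42.1 + (33.2 − 32)/(34 − 32) × (51.1 − 42.1) = 47.50
On Form 2, PR 47.50 falls between score 33 (PR 29.6) and 35 (PR 58.7).
Interpolate: 33 + (47.50 − 29.6)/(58.7 − 29.6) × (35 − 33) = 34.2

34.2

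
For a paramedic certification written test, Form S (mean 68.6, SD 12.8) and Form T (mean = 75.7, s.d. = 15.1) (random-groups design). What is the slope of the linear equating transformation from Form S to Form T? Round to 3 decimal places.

1.180

A = SD_Y / SD_X = 15.1 / 12.8 = 1.180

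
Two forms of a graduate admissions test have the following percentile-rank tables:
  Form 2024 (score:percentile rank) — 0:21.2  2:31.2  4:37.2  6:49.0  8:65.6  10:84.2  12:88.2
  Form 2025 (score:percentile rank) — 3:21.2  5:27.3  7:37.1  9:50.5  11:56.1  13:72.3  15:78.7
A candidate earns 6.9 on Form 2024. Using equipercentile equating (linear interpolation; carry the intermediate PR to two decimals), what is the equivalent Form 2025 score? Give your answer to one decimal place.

11.0

PR of 6.9 on Form 2024: 49.0 + (6.9 − 6)/(8 − 6) × (65.6 − 49.0) = 56.47
On Form 2025, PR 56.47 falls between score 11 (PR 56.1) and 13 (PR 72.3).
Interpolate: 11 + (56.47 − 56.1)/(72.3 − 56.1) × (13 − 11) = 11.0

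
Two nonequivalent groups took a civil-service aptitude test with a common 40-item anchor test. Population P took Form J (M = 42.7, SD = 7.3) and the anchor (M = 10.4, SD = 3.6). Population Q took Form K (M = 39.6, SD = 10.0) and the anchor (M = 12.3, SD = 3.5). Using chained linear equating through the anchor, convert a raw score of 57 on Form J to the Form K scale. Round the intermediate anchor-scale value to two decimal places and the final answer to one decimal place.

Form J → anchor (Population P): v = (3.6/7.3)(57 − 42.7) + 10.4 = 17.45
anchor → Form K (Population Q): y = (10.0/3.5)(17.45 − 12.3) + 39.6 = 54.3

54.3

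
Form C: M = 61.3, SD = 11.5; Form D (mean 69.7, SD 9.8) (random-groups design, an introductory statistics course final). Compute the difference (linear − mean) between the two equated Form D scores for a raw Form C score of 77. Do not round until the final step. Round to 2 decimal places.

-2.32

Mean-equated: 77 + (69.7 − 61.3) = 85.40
Linear-equated: (9.8/11.5)(77 − 61.3) + 69.7 = 83.079
Difference = 83.079 − 85.40 = -2.32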